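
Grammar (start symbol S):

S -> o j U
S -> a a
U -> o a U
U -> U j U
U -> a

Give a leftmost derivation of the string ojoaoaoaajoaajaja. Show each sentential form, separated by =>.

S => ojU => ojoaU => ojoaUjU => ojoaoaUjU => ojoaoaoaUjU => ojoaoaoaajU => ojoaoaoaajUjU => ojoaoaoaajUjUjU => ojoaoaoaajoaUjUjU => ojoaoaoaajoaajUjU => ojoaoaoaajoaajajU => ojoaoaoaajoaajaja

S => ojU   [S -> o j U]
ojU => ojoaU   [U -> o a U]
ojoaU => ojoaUjU   [U -> U j U]
ojoaUjU => ojoaoaUjU   [U -> o a U]
ojoaoaUjU => ojoaoaoaUjU   [U -> o a U]
ojoaoaoaUjU => ojoaoaoaajU   [U -> a]
ojoaoaoaajU => ojoaoaoaajUjU   [U -> U j U]
ojoaoaoaajUjU => ojoaoaoaajUjUjU   [U -> U j U]
ojoaoaoaajUjUjU => ojoaoaoaajoaUjUjU   [U -> o a U]
ojoaoaoaajoaUjUjU => ojoaoaoaajoaajUjU   [U -> a]
ojoaoaoaajoaajUjU => ojoaoaoaajoaajajU   [U -> a]
ojoaoaoaajoaajajU => ojoaoaoaajoaajaja   [U -> a]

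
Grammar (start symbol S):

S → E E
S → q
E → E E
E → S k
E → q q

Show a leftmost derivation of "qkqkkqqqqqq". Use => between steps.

S=>EE=>EEE=>EEEE=>SkEEE=>EEkEEE=>SkEkEEE=>qkEkEEE=>qkSkkEEE=>qkqkkEEE=>qkqkkqqEE=>qkqkkqqqqE=>qkqkkqqqqqq

S => EE   [S → E E]
EE => EEE   [E → E E]
EEE => EEEE   [E → E E]
EEEE => SkEEE   [E → S k]
SkEEE => EEkEEE   [S → E E]
EEkEEE => SkEkEEE   [E → S k]
SkEkEEE => qkEkEEE   [S → q]
qkEkEEE => qkSkkEEE   [E → S k]
qkSkkEEE => qkqkkEEE   [S → q]
qkqkkEEE => qkqkkqqEE   [E → q q]
qkqkkqqEE => qkqkkqqqqE   [E → q q]
qkqkkqqqqE => qkqkkqqqqqq   [E → q q]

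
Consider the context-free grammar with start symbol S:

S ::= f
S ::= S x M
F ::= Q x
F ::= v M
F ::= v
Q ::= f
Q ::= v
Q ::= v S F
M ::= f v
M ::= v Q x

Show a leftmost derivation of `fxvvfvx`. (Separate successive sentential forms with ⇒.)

S ⇒ SxM   [S ::= S x M]
SxM ⇒ fxM   [S ::= f]
fxM ⇒ fxvQx   [M ::= v Q x]
fxvQx ⇒ fxvvSFx   [Q ::= v S F]
fxvvSFx ⇒ fxvvfFx   [S ::= f]
fxvvfFx ⇒ fxvvfvx   [F ::= v]

S ⇒ SxM ⇒ fxM ⇒ fxvQx ⇒ fxvvSFx ⇒ fxvvfFx ⇒ fxvvfvx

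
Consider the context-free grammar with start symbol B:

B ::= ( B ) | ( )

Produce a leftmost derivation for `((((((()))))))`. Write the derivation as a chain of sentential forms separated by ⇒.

B ⇒ (B) ⇒ ((B)) ⇒ (((B))) ⇒ ((((B)))) ⇒ (((((B))))) ⇒ ((((((B)))))) ⇒ ((((((()))))))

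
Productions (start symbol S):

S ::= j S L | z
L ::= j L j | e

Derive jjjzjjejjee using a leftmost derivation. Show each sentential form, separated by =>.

S => jSL => jjSLL => jjjSLLL => jjjzLLL => jjjzjLjLL => jjjzjjLjjLL => jjjzjjejjLL => jjjzjjejjeL => jjjzjjejjee

S => jSL   [S ::= j S L]
jSL => jjSLL   [S ::= j S L]
jjSLL => jjjSLLL   [S ::= j S L]
jjjSLLL => jjjzLLL   [S ::= z]
jjjzLLL => jjjzjLjLL   [L ::= j L j]
jjjzjLjLL => jjjzjjLjjLL   [L ::= j L j]
jjjzjjLjjLL => jjjzjjejjLL   [L ::= e]
jjjzjjejjLL => jjjzjjejjeL   [L ::= e]
jjjzjjejjeL => jjjzjjejjee   [L ::= e]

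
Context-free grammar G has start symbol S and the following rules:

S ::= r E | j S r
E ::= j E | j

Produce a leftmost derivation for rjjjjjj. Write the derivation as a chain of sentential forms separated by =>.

S => rE => rjE => rjjE => rjjjE => rjjjjE => rjjjjjE => rjjjjjj

S => rE   [S ::= r E]
rE => rjE   [E ::= j E]
rjE => rjjE   [E ::= j E]
rjjE => rjjjE   [E ::= j E]
rjjjE => rjjjjE   [E ::= j E]
rjjjjE => rjjjjjE   [E ::= j E]
rjjjjjE => rjjjjjj   [E ::= j]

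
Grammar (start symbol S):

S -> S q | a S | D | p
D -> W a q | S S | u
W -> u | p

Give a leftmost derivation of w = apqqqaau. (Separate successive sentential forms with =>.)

S => D => SS => aSS => aSqS => aSqqS => aSqqqS => apqqqS => apqqqaS => apqqqaaS => apqqqaaD => apqqqaau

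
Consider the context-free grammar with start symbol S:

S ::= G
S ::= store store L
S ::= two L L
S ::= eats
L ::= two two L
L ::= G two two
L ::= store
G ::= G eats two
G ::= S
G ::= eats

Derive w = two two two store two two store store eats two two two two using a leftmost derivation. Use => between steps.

S => two L L => two two two L L => two two two store L => two two two store two two L => two two two store two two G two two => two two two store two two S two two => two two two store two two store store L two two => two two two store two two store store G two two two two => two two two store two two store store eats two two two two

S => two L L   [S ::= two L L]
two L L => two two two L L   [L ::= two two L]
two two two L L => two two two store L   [L ::= store]
two two two store L => two two two store two two L   [L ::= two two L]
two two two store two two L => two two two store two two G two two   [L ::= G two two]
two two two store two two G two two => two two two store two two S two two   [G ::= S]
two two two store two two S two two => two two two store two two store store L two two   [S ::= store store L]
two two two store two two store store L two two => two two two store two two store store G two two two two   [L ::= G two two]
two two two store two two store store G two two two two => two two two store two two store store eats two two two two   [G ::= eats]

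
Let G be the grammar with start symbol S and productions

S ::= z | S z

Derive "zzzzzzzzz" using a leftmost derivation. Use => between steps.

S=>Sz=>Szz=>Szzz=>Szzzz=>Szzzzz=>Szzzzzz=>Szzzzzzz=>Szzzzzzzz=>zzzzzzzzz

S => Sz   [S ::= S z]
Sz => Szz   [S ::= S z]
Szz => Szzz   [S ::= S z]
Szzz => Szzzz   [S ::= S z]
Szzzz => Szzzzz   [S ::= S z]
Szzzzz => Szzzzzz   [S ::= S z]
Szzzzzz => Szzzzzzz   [S ::= S z]
Szzzzzzz => Szzzzzzzz   [S ::= S z]
Szzzzzzzz => zzzzzzzzz   [S ::= z]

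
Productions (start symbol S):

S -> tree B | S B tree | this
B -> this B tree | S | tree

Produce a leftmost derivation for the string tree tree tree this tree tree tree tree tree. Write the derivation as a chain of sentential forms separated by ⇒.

S ⇒ tree B ⇒ tree S ⇒ tree S B tree ⇒ tree S B tree B tree ⇒ tree tree B B tree B tree ⇒ tree tree tree B tree B tree ⇒ tree tree tree this B tree tree B tree ⇒ tree tree tree this tree tree tree B tree ⇒ tree tree tree this tree tree tree tree tree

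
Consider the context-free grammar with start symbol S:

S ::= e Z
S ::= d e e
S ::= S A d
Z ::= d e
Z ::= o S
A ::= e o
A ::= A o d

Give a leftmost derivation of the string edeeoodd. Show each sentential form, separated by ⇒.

S ⇒ SAd ⇒ eZAd ⇒ edeAd ⇒ edeAodd ⇒ edeeoodd

S ⇒ SAd   [S ::= S A d]
SAd ⇒ eZAd   [S ::= e Z]
eZAd ⇒ edeAd   [Z ::= d e]
edeAd ⇒ edeAodd   [A ::= A o d]
edeAodd ⇒ edeeoodd   [A ::= e o]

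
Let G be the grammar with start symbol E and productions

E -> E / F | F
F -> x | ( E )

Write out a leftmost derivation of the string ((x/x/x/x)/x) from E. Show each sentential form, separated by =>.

E => F   [E -> F]
F => (E)   [F -> ( E )]
(E) => (E/F)   [E -> E / F]
(E/F) => (F/F)   [E -> F]
(F/F) => ((E)/F)   [F -> ( E )]
((E)/F) => ((E/F)/F)   [E -> E / F]
((E/F)/F) => ((E/F/F)/F)   [E -> E / F]
((E/F/F)/F) => ((E/F/F/F)/F)   [E -> E / F]
((E/F/F/F)/F) => ((F/F/F/F)/F)   [E -> F]
((F/F/F/F)/F) => ((x/F/F/F)/F)   [F -> x]
((x/F/F/F)/F) => ((x/x/F/F)/F)   [F -> x]
((x/x/F/F)/F) => ((x/x/x/F)/F)   [F -> x]
((x/x/x/F)/F) => ((x/x/x/x)/F)   [F -> x]
((x/x/x/x)/F) => ((x/x/x/x)/x)   [F -> x]

E => F => (E) => (E/F) => (F/F) => ((E)/F) => ((E/F)/F) => ((E/F/F)/F) => ((E/F/F/F)/F) => ((F/F/F/F)/F) => ((x/F/F/F)/F) => ((x/x/F/F)/F) => ((x/x/x/F)/F) => ((x/x/x/x)/F) => ((x/x/x/x)/x)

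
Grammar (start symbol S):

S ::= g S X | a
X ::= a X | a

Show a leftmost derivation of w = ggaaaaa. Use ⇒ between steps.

S ⇒ gSX ⇒ ggSXX ⇒ ggaXX ⇒ ggaaXX ⇒ ggaaaXX ⇒ ggaaaaX ⇒ ggaaaaa

S ⇒ gSX   [S ::= g S X]
gSX ⇒ ggSXX   [S ::= g S X]
ggSXX ⇒ ggaXX   [S ::= a]
ggaXX ⇒ ggaaXX   [X ::= a X]
ggaaXX ⇒ ggaaaXX   [X ::= a X]
ggaaaXX ⇒ ggaaaaX   [X ::= a]
ggaaaaX ⇒ ggaaaaa   [X ::= a]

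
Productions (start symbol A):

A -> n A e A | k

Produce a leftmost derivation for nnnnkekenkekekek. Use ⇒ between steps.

A ⇒ nAeA   [A -> n A e A]
nAeA ⇒ nnAeAeA   [A -> n A e A]
nnAeAeA ⇒ nnnAeAeAeA   [A -> n A e A]
nnnAeAeAeA ⇒ nnnnAeAeAeAeA   [A -> n A e A]
nnnnAeAeAeAeA ⇒ nnnnkeAeAeAeA   [A -> k]
nnnnkeAeAeAeA ⇒ nnnnkekeAeAeA   [A -> k]
nnnnkekeAeAeA ⇒ nnnnkekenAeAeAeA   [A -> n A e A]
nnnnkekenAeAeAeA ⇒ nnnnkekenkeAeAeA   [A -> k]
nnnnkekenkeAeAeA ⇒ nnnnkekenkekeAeA   [A -> k]
nnnnkekenkekeAeA ⇒ nnnnkekenkekekeA   [A -> k]
nnnnkekenkekekeA ⇒ nnnnkekenkekekek   [A -> k]

A ⇒ nAeA ⇒ nnAeAeA ⇒ nnnAeAeAeA ⇒ nnnnAeAeAeAeA ⇒ nnnnkeAeAeAeA ⇒ nnnnkekeAeAeA ⇒ nnnnkekenAeAeAeA ⇒ nnnnkekenkeAeAeA ⇒ nnnnkekenkekeAeA ⇒ nnnnkekenkekekeA ⇒ nnnnkekenkekekek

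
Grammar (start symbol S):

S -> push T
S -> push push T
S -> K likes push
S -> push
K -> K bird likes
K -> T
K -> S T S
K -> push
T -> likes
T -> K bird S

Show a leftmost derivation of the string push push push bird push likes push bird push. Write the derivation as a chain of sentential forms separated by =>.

S => push T => push K bird S => push S T S bird S => push push T T S bird S => push push K bird S T S bird S => push push push bird S T S bird S => push push push bird push T S bird S => push push push bird push likes S bird S => push push push bird push likes push bird S => push push push bird push likes push bird push

S => push T   [S -> push T]
push T => push K bird S   [T -> K bird S]
push K bird S => push S T S bird S   [K -> S T S]
push S T S bird S => push push T T S bird S   [S -> push T]
push push T T S bird S => push push K bird S T S bird S   [T -> K bird S]
push push K bird S T S bird S => push push push bird S T S bird S   [K -> push]
push push push bird S T S bird S => push push push bird push T S bird S   [S -> push]
push push push bird push T S bird S => push push push bird push likes S bird S   [T -> likes]
push push push bird push likes S bird S => push push push bird push likes push bird S   [S -> push]
push push push bird push likes push bird S => push push push bird push likes push bird push   [S -> push]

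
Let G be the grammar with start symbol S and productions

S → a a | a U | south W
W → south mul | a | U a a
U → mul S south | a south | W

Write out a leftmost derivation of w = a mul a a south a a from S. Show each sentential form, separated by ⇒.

S ⇒ a U   [S → a U]
a U ⇒ a W   [U → W]
a W ⇒ a U a a   [W → U a a]
a U a a ⇒ a mul S south a a   [U → mul S south]
a mul S south a a ⇒ a mul a a south a a   [S → a a]

S ⇒ a U ⇒ a W ⇒ a U a a ⇒ a mul S south a a ⇒ a mul a a south a a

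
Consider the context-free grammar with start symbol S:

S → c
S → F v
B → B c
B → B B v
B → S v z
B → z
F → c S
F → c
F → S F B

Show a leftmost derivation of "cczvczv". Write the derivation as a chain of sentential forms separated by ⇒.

S ⇒ Fv   [S → F v]
Fv ⇒ SFBv   [F → S F B]
SFBv ⇒ FvFBv   [S → F v]
FvFBv ⇒ SFBvFBv   [F → S F B]
SFBvFBv ⇒ cFBvFBv   [S → c]
cFBvFBv ⇒ ccBvFBv   [F → c]
ccBvFBv ⇒ cczvFBv   [B → z]
cczvFBv ⇒ cczvcBv   [F → c]
cczvcBv ⇒ cczvczv   [B → z]

S ⇒ Fv ⇒ SFBv ⇒ FvFBv ⇒ SFBvFBv ⇒ cFBvFBv ⇒ ccBvFBv ⇒ cczvFBv ⇒ cczvcBv ⇒ cczvczv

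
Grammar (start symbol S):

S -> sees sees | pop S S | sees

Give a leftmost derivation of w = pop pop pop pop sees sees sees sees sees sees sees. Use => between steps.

S => pop S S => pop pop S S S => pop pop pop S S S S => pop pop pop pop S S S S S => pop pop pop pop sees sees S S S S => pop pop pop pop sees sees sees sees S S S => pop pop pop pop sees sees sees sees sees S S => pop pop pop pop sees sees sees sees sees sees S => pop pop pop pop sees sees sees sees sees sees sees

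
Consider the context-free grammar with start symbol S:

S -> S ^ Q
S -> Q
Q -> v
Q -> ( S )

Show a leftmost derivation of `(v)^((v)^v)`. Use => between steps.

S => S^Q => Q^Q => (S)^Q => (Q)^Q => (v)^Q => (v)^(S) => (v)^(S^Q) => (v)^(Q^Q) => (v)^((S)^Q) => (v)^((Q)^Q) => (v)^((v)^Q) => (v)^((v)^v)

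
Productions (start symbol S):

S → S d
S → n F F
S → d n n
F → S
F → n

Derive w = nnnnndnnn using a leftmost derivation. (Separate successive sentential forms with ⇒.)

S ⇒ nFF   [S → n F F]
nFF ⇒ nnF   [F → n]
nnF ⇒ nnS   [F → S]
nnS ⇒ nnnFF   [S → n F F]
nnnFF ⇒ nnnnF   [F → n]
nnnnF ⇒ nnnnS   [F → S]
nnnnS ⇒ nnnnnFF   [S → n F F]
nnnnnFF ⇒ nnnnnSF   [F → S]
nnnnnSF ⇒ nnnnndnnF   [S → d n n]
nnnnndnnF ⇒ nnnnndnnn   [F → n]

S⇒nFF⇒nnF⇒nnS⇒nnnFF⇒nnnnF⇒nnnnS⇒nnnnnFF⇒nnnnnSF⇒nnnnndnnF⇒nnnnndnnn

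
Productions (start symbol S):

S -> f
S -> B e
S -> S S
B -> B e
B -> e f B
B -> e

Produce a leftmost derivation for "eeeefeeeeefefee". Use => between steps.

S => SS => BeS => BeeS => eeeS => eeeSS => eeeBeS => eeeefBeS => eeeefBeeS => eeeefBeeeS => eeeefeeeeS => eeeefeeeeBe => eeeefeeeeefBe => eeeefeeeeefefBe => eeeefeeeeefefee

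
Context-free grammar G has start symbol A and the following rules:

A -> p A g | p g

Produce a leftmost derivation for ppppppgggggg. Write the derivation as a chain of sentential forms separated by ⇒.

A ⇒ pAg ⇒ ppAgg ⇒ pppAggg ⇒ ppppAgggg ⇒ pppppAggggg ⇒ ppppppgggggg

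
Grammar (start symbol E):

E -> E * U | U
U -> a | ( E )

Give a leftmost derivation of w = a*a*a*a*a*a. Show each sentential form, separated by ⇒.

E⇒E*U⇒E*U*U⇒E*U*U*U⇒E*U*U*U*U⇒E*U*U*U*U*U⇒U*U*U*U*U*U⇒a*U*U*U*U*U⇒a*a*U*U*U*U⇒a*a*a*U*U*U⇒a*a*a*a*U*U⇒a*a*a*a*a*U⇒a*a*a*a*a*a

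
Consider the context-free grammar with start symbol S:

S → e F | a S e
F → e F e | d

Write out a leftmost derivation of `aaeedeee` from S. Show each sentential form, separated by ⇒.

S ⇒ aSe   [S → a S e]
aSe ⇒ aaSee   [S → a S e]
aaSee ⇒ aaeFee   [S → e F]
aaeFee ⇒ aaeeFeee   [F → e F e]
aaeeFeee ⇒ aaeedeee   [F → d]

S⇒aSe⇒aaSee⇒aaeFee⇒aaeeFeee⇒aaeedeee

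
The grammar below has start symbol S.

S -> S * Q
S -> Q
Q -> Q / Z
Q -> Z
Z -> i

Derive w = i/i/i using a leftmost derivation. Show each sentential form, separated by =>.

S => Q   [S -> Q]
Q => Q/Z   [Q -> Q / Z]
Q/Z => Q/Z/Z   [Q -> Q / Z]
Q/Z/Z => Z/Z/Z   [Q -> Z]
Z/Z/Z => i/Z/Z   [Z -> i]
i/Z/Z => i/i/Z   [Z -> i]
i/i/Z => i/i/i   [Z -> i]

S => Q => Q/Z => Q/Z/Z => Z/Z/Z => i/Z/Z => i/i/Z => i/i/i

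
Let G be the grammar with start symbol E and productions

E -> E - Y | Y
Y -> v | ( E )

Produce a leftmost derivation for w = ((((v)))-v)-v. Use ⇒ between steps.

E⇒E-Y⇒Y-Y⇒(E)-Y⇒(E-Y)-Y⇒(Y-Y)-Y⇒((E)-Y)-Y⇒((Y)-Y)-Y⇒(((E))-Y)-Y⇒(((Y))-Y)-Y⇒((((E)))-Y)-Y⇒((((Y)))-Y)-Y⇒((((v)))-Y)-Y⇒((((v)))-v)-Y⇒((((v)))-v)-v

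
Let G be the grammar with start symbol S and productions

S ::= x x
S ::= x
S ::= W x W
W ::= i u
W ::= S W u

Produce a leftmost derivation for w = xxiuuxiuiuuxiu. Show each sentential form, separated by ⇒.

S ⇒ WxW   [S ::= W x W]
WxW ⇒ SWuxW   [W ::= S W u]
SWuxW ⇒ WxWWuxW   [S ::= W x W]
WxWWuxW ⇒ SWuxWWuxW   [W ::= S W u]
SWuxWWuxW ⇒ xxWuxWWuxW   [S ::= x x]
xxWuxWWuxW ⇒ xxiuuxWWuxW   [W ::= i u]
xxiuuxWWuxW ⇒ xxiuuxiuWuxW   [W ::= i u]
xxiuuxiuWuxW ⇒ xxiuuxiuiuuxW   [W ::= i u]
xxiuuxiuiuuxW ⇒ xxiuuxiuiuuxiu   [W ::= i u]

S⇒WxW⇒SWuxW⇒WxWWuxW⇒SWuxWWuxW⇒xxWuxWWuxW⇒xxiuuxWWuxW⇒xxiuuxiuWuxW⇒xxiuuxiuiuuxW⇒xxiuuxiuiuuxiu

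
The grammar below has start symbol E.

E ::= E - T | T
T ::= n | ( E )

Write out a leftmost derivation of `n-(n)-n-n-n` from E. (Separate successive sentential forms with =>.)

E => E-T => E-T-T => E-T-T-T => E-T-T-T-T => T-T-T-T-T => n-T-T-T-T => n-(E)-T-T-T => n-(T)-T-T-T => n-(n)-T-T-T => n-(n)-n-T-T => n-(n)-n-n-T => n-(n)-n-n-n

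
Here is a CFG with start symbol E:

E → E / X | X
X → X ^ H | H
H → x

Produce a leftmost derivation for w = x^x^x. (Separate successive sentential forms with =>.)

E => X => X^H => X^H^H => H^H^H => x^H^H => x^x^H => x^x^x

E => X   [E → X]
X => X^H   [X → X ^ H]
X^H => X^H^H   [X → X ^ H]
X^H^H => H^H^H   [X → H]
H^H^H => x^H^H   [H → x]
x^H^H => x^x^H   [H → x]
x^x^H => x^x^x   [H → x]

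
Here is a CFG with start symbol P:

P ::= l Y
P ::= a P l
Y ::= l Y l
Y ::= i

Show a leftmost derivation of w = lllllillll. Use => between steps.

P=>lY=>llYl=>lllYll=>llllYlll=>lllllYllll=>lllllillll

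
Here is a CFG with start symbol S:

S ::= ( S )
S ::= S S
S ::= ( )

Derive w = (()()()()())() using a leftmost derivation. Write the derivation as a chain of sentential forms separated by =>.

S => SS   [S ::= S S]
SS => (S)S   [S ::= ( S )]
(S)S => (SS)S   [S ::= S S]
(SS)S => (SSS)S   [S ::= S S]
(SSS)S => (SSSS)S   [S ::= S S]
(SSSS)S => (SSSSS)S   [S ::= S S]
(SSSSS)S => (()SSSS)S   [S ::= ( )]
(()SSSS)S => (()()SSS)S   [S ::= ( )]
(()()SSS)S => (()()()SS)S   [S ::= ( )]
(()()()SS)S => (()()()()S)S   [S ::= ( )]
(()()()()S)S => (()()()()())S   [S ::= ( )]
(()()()()())S => (()()()()())()   [S ::= ( )]

S => SS => (S)S => (SS)S => (SSS)S => (SSSS)S => (SSSSS)S => (()SSSS)S => (()()SSS)S => (()()()SS)S => (()()()()S)S => (()()()()())S => (()()()()())()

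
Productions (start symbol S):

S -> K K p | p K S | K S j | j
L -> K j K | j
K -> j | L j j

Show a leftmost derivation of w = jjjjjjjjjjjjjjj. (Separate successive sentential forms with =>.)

S => KSj => LjjSj => KjKjjSj => jjKjjSj => jjLjjjjSj => jjKjKjjjjSj => jjLjjjKjjjjSj => jjKjKjjjKjjjjSj => jjjjKjjjKjjjjSj => jjjjjjjjKjjjjSj => jjjjjjjjjjjjjSj => jjjjjjjjjjjjjjj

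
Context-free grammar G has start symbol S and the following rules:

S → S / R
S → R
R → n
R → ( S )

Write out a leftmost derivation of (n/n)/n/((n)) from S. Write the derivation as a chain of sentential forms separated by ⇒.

S⇒S/R⇒S/R/R⇒R/R/R⇒(S)/R/R⇒(S/R)/R/R⇒(R/R)/R/R⇒(n/R)/R/R⇒(n/n)/R/R⇒(n/n)/n/R⇒(n/n)/n/(S)⇒(n/n)/n/(R)⇒(n/n)/n/((S))⇒(n/n)/n/((R))⇒(n/n)/n/((n))

S ⇒ S/R   [S → S / R]
S/R ⇒ S/R/R   [S → S / R]
S/R/R ⇒ R/R/R   [S → R]
R/R/R ⇒ (S)/R/R   [R → ( S )]
(S)/R/R ⇒ (S/R)/R/R   [S → S / R]
(S/R)/R/R ⇒ (R/R)/R/R   [S → R]
(R/R)/R/R ⇒ (n/R)/R/R   [R → n]
(n/R)/R/R ⇒ (n/n)/R/R   [R → n]
(n/n)/R/R ⇒ (n/n)/n/R   [R → n]
(n/n)/n/R ⇒ (n/n)/n/(S)   [R → ( S )]
(n/n)/n/(S) ⇒ (n/n)/n/(R)   [S → R]
(n/n)/n/(R) ⇒ (n/n)/n/((S))   [R → ( S )]
(n/n)/n/((S)) ⇒ (n/n)/n/((R))   [S → R]
(n/n)/n/((R)) ⇒ (n/n)/n/((n))   [R → n]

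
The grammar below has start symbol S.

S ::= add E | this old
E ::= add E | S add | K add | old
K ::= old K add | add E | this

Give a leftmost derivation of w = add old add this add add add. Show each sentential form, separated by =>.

S => add E => add K add => add old K add add => add old add E add add => add old add K add add add => add old add this add add add

S => add E   [S ::= add E]
add E => add K add   [E ::= K add]
add K add => add old K add add   [K ::= old K add]
add old K add add => add old add E add add   [K ::= add E]
add old add E add add => add old add K add add add   [E ::= K add]
add old add K add add add => add old add this add add add   [K ::= this]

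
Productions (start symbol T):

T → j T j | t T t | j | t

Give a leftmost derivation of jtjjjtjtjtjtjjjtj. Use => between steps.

T=>jTj=>jtTtj=>jtjTjtj=>jtjjTjjtj=>jtjjjTjjjtj=>jtjjjtTtjjjtj=>jtjjjtjTjtjjjtj=>jtjjjtjtTtjtjjjtj=>jtjjjtjtjtjtjjjtj

T => jTj   [T → j T j]
jTj => jtTtj   [T → t T t]
jtTtj => jtjTjtj   [T → j T j]
jtjTjtj => jtjjTjjtj   [T → j T j]
jtjjTjjtj => jtjjjTjjjtj   [T → j T j]
jtjjjTjjjtj => jtjjjtTtjjjtj   [T → t T t]
jtjjjtTtjjjtj => jtjjjtjTjtjjjtj   [T → j T j]
jtjjjtjTjtjjjtj => jtjjjtjtTtjtjjjtj   [T → t T t]
jtjjjtjtTtjtjjjtj => jtjjjtjtjtjtjjjtj   [T → j]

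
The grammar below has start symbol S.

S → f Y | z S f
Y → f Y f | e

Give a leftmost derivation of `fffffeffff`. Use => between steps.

S => fY => ffYf => fffYff => ffffYfff => fffffYffff => fffffeffff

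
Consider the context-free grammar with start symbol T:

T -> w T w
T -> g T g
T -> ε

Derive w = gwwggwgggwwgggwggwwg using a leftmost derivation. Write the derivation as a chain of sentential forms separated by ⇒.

T⇒gTg⇒gwTwg⇒gwwTwwg⇒gwwgTgwwg⇒gwwggTggwwg⇒gwwggwTwggwwg⇒gwwggwgTgwggwwg⇒gwwggwggTggwggwwg⇒gwwggwgggTgggwggwwg⇒gwwggwgggwTwgggwggwwg⇒gwwggwgggwwgggwggwwg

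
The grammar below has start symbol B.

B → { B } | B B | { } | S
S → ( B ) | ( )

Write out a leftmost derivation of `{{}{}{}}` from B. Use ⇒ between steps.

B ⇒ {B}   [B → { B }]
{B} ⇒ {BB}   [B → B B]
{BB} ⇒ {BBB}   [B → B B]
{BBB} ⇒ {{}BB}   [B → { }]
{{}BB} ⇒ {{}{}B}   [B → { }]
{{}{}B} ⇒ {{}{}{}}   [B → { }]

B⇒{B}⇒{BB}⇒{BBB}⇒{{}BB}⇒{{}{}B}⇒{{}{}{}}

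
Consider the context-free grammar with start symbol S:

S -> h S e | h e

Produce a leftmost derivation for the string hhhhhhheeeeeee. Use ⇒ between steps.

S ⇒ hSe ⇒ hhSee ⇒ hhhSeee ⇒ hhhhSeeee ⇒ hhhhhSeeeee ⇒ hhhhhhSeeeeee ⇒ hhhhhhheeeeeee

S ⇒ hSe   [S -> h S e]
hSe ⇒ hhSee   [S -> h S e]
hhSee ⇒ hhhSeee   [S -> h S e]
hhhSeee ⇒ hhhhSeeee   [S -> h S e]
hhhhSeeee ⇒ hhhhhSeeeee   [S -> h S e]
hhhhhSeeeee ⇒ hhhhhhSeeeeee   [S -> h S e]
hhhhhhSeeeeee ⇒ hhhhhhheeeeeee   [S -> h e]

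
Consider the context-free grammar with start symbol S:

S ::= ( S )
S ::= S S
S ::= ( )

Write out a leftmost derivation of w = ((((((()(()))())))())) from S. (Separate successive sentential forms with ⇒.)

S ⇒ (S) ⇒ ((S)) ⇒ ((SS)) ⇒ (((S)S)) ⇒ ((((S))S)) ⇒ (((((S)))S)) ⇒ (((((SS)))S)) ⇒ ((((((S)S)))S)) ⇒ ((((((SS)S)))S)) ⇒ ((((((()S)S)))S)) ⇒ ((((((()(S))S)))S)) ⇒ ((((((()(()))S)))S)) ⇒ ((((((()(()))())))S)) ⇒ ((((((()(()))())))()))

S ⇒ (S)   [S ::= ( S )]
(S) ⇒ ((S))   [S ::= ( S )]
((S)) ⇒ ((SS))   [S ::= S S]
((SS)) ⇒ (((S)S))   [S ::= ( S )]
(((S)S)) ⇒ ((((S))S))   [S ::= ( S )]
((((S))S)) ⇒ (((((S)))S))   [S ::= ( S )]
(((((S)))S)) ⇒ (((((SS)))S))   [S ::= S S]
(((((SS)))S)) ⇒ ((((((S)S)))S))   [S ::= ( S )]
((((((S)S)))S)) ⇒ ((((((SS)S)))S))   [S ::= S S]
((((((SS)S)))S)) ⇒ ((((((()S)S)))S))   [S ::= ( )]
((((((()S)S)))S)) ⇒ ((((((()(S))S)))S))   [S ::= ( S )]
((((((()(S))S)))S)) ⇒ ((((((()(()))S)))S))   [S ::= ( )]
((((((()(()))S)))S)) ⇒ ((((((()(()))())))S))   [S ::= ( )]
((((((()(()))())))S)) ⇒ ((((((()(()))())))()))   [S ::= ( )]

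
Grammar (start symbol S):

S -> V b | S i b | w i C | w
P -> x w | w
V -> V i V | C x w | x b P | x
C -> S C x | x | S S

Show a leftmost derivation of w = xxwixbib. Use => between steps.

S=>Sib=>Vbib=>ViVbib=>CxwiVbib=>xxwiVbib=>xxwixbib

S => Sib   [S -> S i b]
Sib => Vbib   [S -> V b]
Vbib => ViVbib   [V -> V i V]
ViVbib => CxwiVbib   [V -> C x w]
CxwiVbib => xxwiVbib   [C -> x]
xxwiVbib => xxwixbib   [V -> x]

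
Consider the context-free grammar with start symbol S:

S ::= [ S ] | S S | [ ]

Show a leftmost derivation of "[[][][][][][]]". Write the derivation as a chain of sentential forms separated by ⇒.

S⇒[S]⇒[SS]⇒[SSS]⇒[SSSS]⇒[SSSSS]⇒[[]SSSS]⇒[[]SSSSS]⇒[[][]SSSS]⇒[[][][]SSS]⇒[[][][][]SS]⇒[[][][][][]S]⇒[[][][][][][]]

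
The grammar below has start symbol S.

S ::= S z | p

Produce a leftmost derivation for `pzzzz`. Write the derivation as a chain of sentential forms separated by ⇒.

S ⇒ Sz   [S ::= S z]
Sz ⇒ Szz   [S ::= S z]
Szz ⇒ Szzz   [S ::= S z]
Szzz ⇒ Szzzz   [S ::= S z]
Szzzz ⇒ pzzzz   [S ::= p]

S⇒Sz⇒Szz⇒Szzz⇒Szzzz⇒pzzzz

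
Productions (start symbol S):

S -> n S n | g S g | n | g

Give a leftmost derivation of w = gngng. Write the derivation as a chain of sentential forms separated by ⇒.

S ⇒ gSg   [S -> g S g]
gSg ⇒ gnSng   [S -> n S n]
gnSng ⇒ gngng   [S -> g]

S ⇒ gSg ⇒ gnSng ⇒ gngng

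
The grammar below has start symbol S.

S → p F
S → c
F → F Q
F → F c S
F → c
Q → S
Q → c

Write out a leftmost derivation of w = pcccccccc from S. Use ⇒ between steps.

S ⇒ pF ⇒ pFQ ⇒ pFQQ ⇒ pFcSQQ ⇒ pFQcSQQ ⇒ pFcSQcSQQ ⇒ pccSQcSQQ ⇒ pcccQcSQQ ⇒ pcccccSQQ ⇒ pccccccQQ ⇒ pcccccccQ ⇒ pcccccccc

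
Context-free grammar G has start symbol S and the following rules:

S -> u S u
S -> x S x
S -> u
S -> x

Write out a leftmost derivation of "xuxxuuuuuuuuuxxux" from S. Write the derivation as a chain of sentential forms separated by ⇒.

S ⇒ xSx ⇒ xuSux ⇒ xuxSxux ⇒ xuxxSxxux ⇒ xuxxuSuxxux ⇒ xuxxuuSuuxxux ⇒ xuxxuuuSuuuxxux ⇒ xuxxuuuuSuuuuxxux ⇒ xuxxuuuuuuuuuxxux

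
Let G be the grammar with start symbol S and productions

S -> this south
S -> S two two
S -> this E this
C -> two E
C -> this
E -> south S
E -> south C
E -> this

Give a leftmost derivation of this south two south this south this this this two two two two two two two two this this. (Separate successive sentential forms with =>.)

S => this E this   [S -> this E this]
this E this => this south C this   [E -> south C]
this south C this => this south two E this   [C -> two E]
this south two E this => this south two south S this   [E -> south S]
this south two south S this => this south two south this E this this   [S -> this E this]
this south two south this E this this => this south two south this south S this this   [E -> south S]
this south two south this south S this this => this south two south this south S two two this this   [S -> S two two]
this south two south this south S two two this this => this south two south this south S two two two two this this   [S -> S two two]
this south two south this south S two two two two this this => this south two south this south S two two two two two two this this   [S -> S two two]
this south two south this south S two two two two two two this this => this south two south this south S two two two two two two two two this this   [S -> S two two]
this south two south this south S two two two two two two two two this this => this south two south this south this E this two two two two two two two two this this   [S -> this E this]
this south two south this south this E this two two two two two two two two this this => this south two south this south this this this two two two two two two two two this this   [E -> this]

S => this E this => this south C this => this south two E this => this south two south S this => this south two south this E this this => this south two south this south S this this => this south two south this south S two two this this => this south two south this south S two two two two this this => this south two south this south S two two two two two two this this => this south two south this south S two two two two two two two two this this => this south two south this south this E this two two two two two two two two this this => this south two south this south this this this two two two two two two two two this this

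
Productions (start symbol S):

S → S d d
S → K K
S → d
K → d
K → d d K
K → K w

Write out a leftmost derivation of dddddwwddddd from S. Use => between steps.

S=>KK=>KwK=>KwwK=>ddKwwK=>ddddKwwK=>dddddwwK=>dddddwwddK=>dddddwwddddK=>dddddwwddddd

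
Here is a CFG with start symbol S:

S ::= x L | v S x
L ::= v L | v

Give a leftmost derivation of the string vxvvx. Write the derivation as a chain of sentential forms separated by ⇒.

S ⇒ vSx   [S ::= v S x]
vSx ⇒ vxLx   [S ::= x L]
vxLx ⇒ vxvLx   [L ::= v L]
vxvLx ⇒ vxvvx   [L ::= v]

S⇒vSx⇒vxLx⇒vxvLx⇒vxvvx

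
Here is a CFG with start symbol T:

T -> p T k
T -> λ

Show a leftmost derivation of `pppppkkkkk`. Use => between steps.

T => pTk   [T -> p T k]
pTk => ppTkk   [T -> p T k]
ppTkk => pppTkkk   [T -> p T k]
pppTkkk => ppppTkkkk   [T -> p T k]
ppppTkkkk => pppppTkkkkk   [T -> p T k]
pppppTkkkkk => pppppkkkkk   [T -> λ]

T=>pTk=>ppTkk=>pppTkkk=>ppppTkkkk=>pppppTkkkkk=>pppppkkkkk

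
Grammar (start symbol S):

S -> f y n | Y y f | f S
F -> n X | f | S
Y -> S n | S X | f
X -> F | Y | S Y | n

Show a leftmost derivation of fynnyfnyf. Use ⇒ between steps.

S ⇒ Yyf ⇒ Snyf ⇒ Yyfnyf ⇒ Snyfnyf ⇒ fynnyfnyf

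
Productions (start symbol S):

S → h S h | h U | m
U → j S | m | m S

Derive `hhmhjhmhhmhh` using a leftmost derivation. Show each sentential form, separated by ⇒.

S ⇒ hSh ⇒ hhUh ⇒ hhmSh ⇒ hhmhUh ⇒ hhmhjSh ⇒ hhmhjhUh ⇒ hhmhjhmSh ⇒ hhmhjhmhShh ⇒ hhmhjhmhhUhh ⇒ hhmhjhmhhmhh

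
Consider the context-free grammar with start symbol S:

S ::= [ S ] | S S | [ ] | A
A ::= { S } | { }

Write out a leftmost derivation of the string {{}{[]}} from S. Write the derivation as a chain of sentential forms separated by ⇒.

S ⇒ A   [S ::= A]
A ⇒ {S}   [A ::= { S }]
{S} ⇒ {SS}   [S ::= S S]
{SS} ⇒ {AS}   [S ::= A]
{AS} ⇒ {{}S}   [A ::= { }]
{{}S} ⇒ {{}A}   [S ::= A]
{{}A} ⇒ {{}{S}}   [A ::= { S }]
{{}{S}} ⇒ {{}{[]}}   [S ::= [ ]]

S⇒A⇒{S}⇒{SS}⇒{AS}⇒{{}S}⇒{{}A}⇒{{}{S}}⇒{{}{[]}}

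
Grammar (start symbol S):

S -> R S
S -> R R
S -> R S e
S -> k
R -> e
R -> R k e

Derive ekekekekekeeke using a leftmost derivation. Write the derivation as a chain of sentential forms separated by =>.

S => RR => RkeR => RkekeR => RkekekeR => RkekekekeR => RkekekekekeR => ekekekekekeR => ekekekekekeRke => ekekekekekeeke

S => RR   [S -> R R]
RR => RkeR   [R -> R k e]
RkeR => RkekeR   [R -> R k e]
RkekeR => RkekekeR   [R -> R k e]
RkekekeR => RkekekekeR   [R -> R k e]
RkekekekeR => RkekekekekeR   [R -> R k e]
RkekekekekeR => ekekekekekeR   [R -> e]
ekekekekekeR => ekekekekekeRke   [R -> R k e]
ekekekekekeRke => ekekekekekeeke   [R -> e]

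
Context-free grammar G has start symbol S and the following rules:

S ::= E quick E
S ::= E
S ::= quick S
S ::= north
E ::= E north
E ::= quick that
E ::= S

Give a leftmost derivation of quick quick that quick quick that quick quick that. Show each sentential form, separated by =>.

S => quick S => quick E quick E => quick quick that quick E => quick quick that quick S => quick quick that quick E quick E => quick quick that quick quick that quick E => quick quick that quick quick that quick quick that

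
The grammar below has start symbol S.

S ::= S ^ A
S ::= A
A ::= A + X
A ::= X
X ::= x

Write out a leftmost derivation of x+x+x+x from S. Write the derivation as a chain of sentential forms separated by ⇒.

S ⇒ A ⇒ A+X ⇒ A+X+X ⇒ A+X+X+X ⇒ X+X+X+X ⇒ x+X+X+X ⇒ x+x+X+X ⇒ x+x+x+X ⇒ x+x+x+x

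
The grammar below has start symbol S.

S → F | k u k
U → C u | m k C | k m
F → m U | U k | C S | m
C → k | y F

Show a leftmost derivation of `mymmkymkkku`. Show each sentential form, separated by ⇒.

S ⇒ F   [S → F]
F ⇒ mU   [F → m U]
mU ⇒ mCu   [U → C u]
mCu ⇒ myFu   [C → y F]
myFu ⇒ mymUu   [F → m U]
mymUu ⇒ mymmkCu   [U → m k C]
mymmkCu ⇒ mymmkyFu   [C → y F]
mymmkyFu ⇒ mymmkyUku   [F → U k]
mymmkyUku ⇒ mymmkymkCku   [U → m k C]
mymmkymkCku ⇒ mymmkymkkku   [C → k]

S ⇒ F ⇒ mU ⇒ mCu ⇒ myFu ⇒ mymUu ⇒ mymmkCu ⇒ mymmkyFu ⇒ mymmkyUku ⇒ mymmkymkCku ⇒ mymmkymkkku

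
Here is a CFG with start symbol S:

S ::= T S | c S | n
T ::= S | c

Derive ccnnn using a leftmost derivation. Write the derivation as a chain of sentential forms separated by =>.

S => cS   [S ::= c S]
cS => cTS   [S ::= T S]
cTS => cSS   [T ::= S]
cSS => cTSS   [S ::= T S]
cTSS => cSSS   [T ::= S]
cSSS => ccSSS   [S ::= c S]
ccSSS => ccnSS   [S ::= n]
ccnSS => ccnnS   [S ::= n]
ccnnS => ccnnn   [S ::= n]

S => cS => cTS => cSS => cTSS => cSSS => ccSSS => ccnSS => ccnnS => ccnnn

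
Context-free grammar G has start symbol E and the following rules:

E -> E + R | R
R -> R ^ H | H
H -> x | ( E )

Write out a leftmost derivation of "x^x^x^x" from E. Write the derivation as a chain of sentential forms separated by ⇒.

E⇒R⇒R^H⇒R^H^H⇒R^H^H^H⇒H^H^H^H⇒x^H^H^H⇒x^x^H^H⇒x^x^x^H⇒x^x^x^x

E ⇒ R   [E -> R]
R ⇒ R^H   [R -> R ^ H]
R^H ⇒ R^H^H   [R -> R ^ H]
R^H^H ⇒ R^H^H^H   [R -> R ^ H]
R^H^H^H ⇒ H^H^H^H   [R -> H]
H^H^H^H ⇒ x^H^H^H   [H -> x]
x^H^H^H ⇒ x^x^H^H   [H -> x]
x^x^H^H ⇒ x^x^x^H   [H -> x]
x^x^x^H ⇒ x^x^x^x   [H -> x]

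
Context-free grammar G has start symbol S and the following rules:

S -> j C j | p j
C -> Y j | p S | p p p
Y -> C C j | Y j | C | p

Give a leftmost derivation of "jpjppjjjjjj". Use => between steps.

S => jCj   [S -> j C j]
jCj => jpSj   [C -> p S]
jpSj => jpjCjj   [S -> j C j]
jpjCjj => jpjYjjj   [C -> Y j]
jpjYjjj => jpjYjjjj   [Y -> Y j]
jpjYjjjj => jpjCjjjj   [Y -> C]
jpjCjjjj => jpjYjjjjj   [C -> Y j]
jpjYjjjjj => jpjCjjjjj   [Y -> C]
jpjCjjjjj => jpjpSjjjjj   [C -> p S]
jpjpSjjjjj => jpjppjjjjjj   [S -> p j]

S => jCj => jpSj => jpjCjj => jpjYjjj => jpjYjjjj => jpjCjjjj => jpjYjjjjj => jpjCjjjjj => jpjpSjjjjj => jpjppjjjjjj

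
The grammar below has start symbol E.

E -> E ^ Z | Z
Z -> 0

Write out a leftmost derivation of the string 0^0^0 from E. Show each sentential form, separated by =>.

E => E^Z => E^Z^Z => Z^Z^Z => 0^Z^Z => 0^0^Z => 0^0^0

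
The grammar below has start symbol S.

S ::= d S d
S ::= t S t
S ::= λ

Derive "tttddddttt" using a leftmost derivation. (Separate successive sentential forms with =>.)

S => tSt   [S ::= t S t]
tSt => ttStt   [S ::= t S t]
ttStt => tttSttt   [S ::= t S t]
tttSttt => tttdSdttt   [S ::= d S d]
tttdSdttt => tttddSddttt   [S ::= d S d]
tttddSddttt => tttddddttt   [S ::= λ]

S => tSt => ttStt => tttSttt => tttdSdttt => tttddSddttt => tttddddttt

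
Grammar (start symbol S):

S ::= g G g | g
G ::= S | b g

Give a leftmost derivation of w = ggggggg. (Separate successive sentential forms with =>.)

S => gGg => gSg => ggGgg => ggSgg => gggGggg => gggSggg => ggggggg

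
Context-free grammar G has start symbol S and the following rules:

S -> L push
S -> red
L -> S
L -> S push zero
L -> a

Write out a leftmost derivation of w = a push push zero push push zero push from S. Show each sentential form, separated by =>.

S => L push => S push zero push => L push push zero push => S push zero push push zero push => L push push zero push push zero push => a push push zero push push zero push

S => L push   [S -> L push]
L push => S push zero push   [L -> S push zero]
S push zero push => L push push zero push   [S -> L push]
L push push zero push => S push zero push push zero push   [L -> S push zero]
S push zero push push zero push => L push push zero push push zero push   [S -> L push]
L push push zero push push zero push => a push push zero push push zero push   [L -> a]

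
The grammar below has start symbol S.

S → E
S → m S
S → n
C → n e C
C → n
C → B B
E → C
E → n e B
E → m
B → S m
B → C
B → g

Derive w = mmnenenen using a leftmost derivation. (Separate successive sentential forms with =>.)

S => mS   [S → m S]
mS => mmS   [S → m S]
mmS => mmE   [S → E]
mmE => mmneB   [E → n e B]
mmneB => mmneC   [B → C]
mmneC => mmneneC   [C → n e C]
mmneneC => mmneneneC   [C → n e C]
mmneneneC => mmnenenen   [C → n]

S=>mS=>mmS=>mmE=>mmneB=>mmneC=>mmneneC=>mmneneneC=>mmnenenen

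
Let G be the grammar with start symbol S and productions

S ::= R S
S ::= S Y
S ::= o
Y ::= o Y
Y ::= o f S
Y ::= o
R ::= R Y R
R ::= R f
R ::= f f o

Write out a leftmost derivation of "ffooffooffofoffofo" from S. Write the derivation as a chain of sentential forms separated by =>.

S=>RS=>RfS=>RYRfS=>RfYRfS=>RYRfYRfS=>RYRYRfYRfS=>ffoYRYRfYRfS=>ffooRYRfYRfS=>ffooffoYRfYRfS=>ffooffooRfYRfS=>ffooffooffofYRfS=>ffooffooffofoRfS=>ffooffooffofoffofS=>ffooffooffofoffofo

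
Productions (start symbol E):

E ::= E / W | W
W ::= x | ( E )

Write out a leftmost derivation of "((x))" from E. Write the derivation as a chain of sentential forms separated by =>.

E => W => (E) => (W) => ((E)) => ((W)) => ((x))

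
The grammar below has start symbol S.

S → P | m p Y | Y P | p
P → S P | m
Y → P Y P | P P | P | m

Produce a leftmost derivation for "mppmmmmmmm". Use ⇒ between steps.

S⇒YP⇒PYPP⇒SPYPP⇒mpYPYPP⇒mpPYPPYPP⇒mpSPYPPYPP⇒mppPYPPYPP⇒mppmYPPYPP⇒mppmmPPYPP⇒mppmmmPYPP⇒mppmmmmYPP⇒mppmmmmmPP⇒mppmmmmmmP⇒mppmmmmmmm

S ⇒ YP   [S → Y P]
YP ⇒ PYPP   [Y → P Y P]
PYPP ⇒ SPYPP   [P → S P]
SPYPP ⇒ mpYPYPP   [S → m p Y]
mpYPYPP ⇒ mpPYPPYPP   [Y → P Y P]
mpPYPPYPP ⇒ mpSPYPPYPP   [P → S P]
mpSPYPPYPP ⇒ mppPYPPYPP   [S → p]
mppPYPPYPP ⇒ mppmYPPYPP   [P → m]
mppmYPPYPP ⇒ mppmmPPYPP   [Y → m]
mppmmPPYPP ⇒ mppmmmPYPP   [P → m]
mppmmmPYPP ⇒ mppmmmmYPP   [P → m]
mppmmmmYPP ⇒ mppmmmmmPP   [Y → m]
mppmmmmmPP ⇒ mppmmmmmmP   [P → m]
mppmmmmmmP ⇒ mppmmmmmmm   [P → m]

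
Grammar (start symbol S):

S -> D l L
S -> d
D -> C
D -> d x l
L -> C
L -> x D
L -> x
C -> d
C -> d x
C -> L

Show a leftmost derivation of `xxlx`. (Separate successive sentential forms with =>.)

S=>DlL=>ClL=>LlL=>xDlL=>xClL=>xLlL=>xxlL=>xxlx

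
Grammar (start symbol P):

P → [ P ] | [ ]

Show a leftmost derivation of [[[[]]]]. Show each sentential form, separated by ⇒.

P⇒[P]⇒[[P]]⇒[[[P]]]⇒[[[[]]]]

P ⇒ [P]   [P → [ P ]]
[P] ⇒ [[P]]   [P → [ P ]]
[[P]] ⇒ [[[P]]]   [P → [ P ]]
[[[P]]] ⇒ [[[[]]]]   [P → [ ]]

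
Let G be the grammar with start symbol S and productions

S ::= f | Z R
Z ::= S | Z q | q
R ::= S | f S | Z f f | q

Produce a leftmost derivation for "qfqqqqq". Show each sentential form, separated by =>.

S => ZR => qR => qfS => qfZR => qfZqR => qfZqqR => qfZqqqR => qfqqqqR => qfqqqqq

S => ZR   [S ::= Z R]
ZR => qR   [Z ::= q]
qR => qfS   [R ::= f S]
qfS => qfZR   [S ::= Z R]
qfZR => qfZqR   [Z ::= Z q]
qfZqR => qfZqqR   [Z ::= Z q]
qfZqqR => qfZqqqR   [Z ::= Z q]
qfZqqqR => qfqqqqR   [Z ::= q]
qfqqqqR => qfqqqqq   [R ::= q]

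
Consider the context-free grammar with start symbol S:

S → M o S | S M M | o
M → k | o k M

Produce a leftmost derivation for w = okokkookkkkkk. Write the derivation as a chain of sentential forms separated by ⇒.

S ⇒ SMM ⇒ SMMMM ⇒ SMMMMMM ⇒ MoSMMMMMM ⇒ okMoSMMMMMM ⇒ okokMoSMMMMMM ⇒ okokkoSMMMMMM ⇒ okokkooMMMMMM ⇒ okokkookMMMMM ⇒ okokkookkMMMM ⇒ okokkookkkMMM ⇒ okokkookkkkMM ⇒ okokkookkkkkM ⇒ okokkookkkkkk

S ⇒ SMM   [S → S M M]
SMM ⇒ SMMMM   [S → S M M]
SMMMM ⇒ SMMMMMM   [S → S M M]
SMMMMMM ⇒ MoSMMMMMM   [S → M o S]
MoSMMMMMM ⇒ okMoSMMMMMM   [M → o k M]
okMoSMMMMMM ⇒ okokMoSMMMMMM   [M → o k M]
okokMoSMMMMMM ⇒ okokkoSMMMMMM   [M → k]
okokkoSMMMMMM ⇒ okokkooMMMMMM   [S → o]
okokkooMMMMMM ⇒ okokkookMMMMM   [M → k]
okokkookMMMMM ⇒ okokkookkMMMM   [M → k]
okokkookkMMMM ⇒ okokkookkkMMM   [M → k]
okokkookkkMMM ⇒ okokkookkkkMM   [M → k]
okokkookkkkMM ⇒ okokkookkkkkM   [M → k]
okokkookkkkkM ⇒ okokkookkkkkk   [M → k]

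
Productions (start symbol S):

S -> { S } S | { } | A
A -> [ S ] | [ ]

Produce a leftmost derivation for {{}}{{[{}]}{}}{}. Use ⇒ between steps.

S ⇒ {S}S ⇒ {{}}S ⇒ {{}}{S}S ⇒ {{}}{{S}S}S ⇒ {{}}{{A}S}S ⇒ {{}}{{[S]}S}S ⇒ {{}}{{[{}]}S}S ⇒ {{}}{{[{}]}{}}S ⇒ {{}}{{[{}]}{}}{}

S ⇒ {S}S   [S -> { S } S]
{S}S ⇒ {{}}S   [S -> { }]
{{}}S ⇒ {{}}{S}S   [S -> { S } S]
{{}}{S}S ⇒ {{}}{{S}S}S   [S -> { S } S]
{{}}{{S}S}S ⇒ {{}}{{A}S}S   [S -> A]
{{}}{{A}S}S ⇒ {{}}{{[S]}S}S   [A -> [ S ]]
{{}}{{[S]}S}S ⇒ {{}}{{[{}]}S}S   [S -> { }]
{{}}{{[{}]}S}S ⇒ {{}}{{[{}]}{}}S   [S -> { }]
{{}}{{[{}]}{}}S ⇒ {{}}{{[{}]}{}}{}   [S -> { }]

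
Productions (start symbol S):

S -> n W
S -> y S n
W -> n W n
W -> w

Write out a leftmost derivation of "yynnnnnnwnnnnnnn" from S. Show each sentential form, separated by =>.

S => ySn   [S -> y S n]
ySn => yySnn   [S -> y S n]
yySnn => yynWnn   [S -> n W]
yynWnn => yynnWnnn   [W -> n W n]
yynnWnnn => yynnnWnnnn   [W -> n W n]
yynnnWnnnn => yynnnnWnnnnn   [W -> n W n]
yynnnnWnnnnn => yynnnnnWnnnnnn   [W -> n W n]
yynnnnnWnnnnnn => yynnnnnnWnnnnnnn   [W -> n W n]
yynnnnnnWnnnnnnn => yynnnnnnwnnnnnnn   [W -> w]

S=>ySn=>yySnn=>yynWnn=>yynnWnnn=>yynnnWnnnn=>yynnnnWnnnnn=>yynnnnnWnnnnnn=>yynnnnnnWnnnnnnn=>yynnnnnnwnnnnnnn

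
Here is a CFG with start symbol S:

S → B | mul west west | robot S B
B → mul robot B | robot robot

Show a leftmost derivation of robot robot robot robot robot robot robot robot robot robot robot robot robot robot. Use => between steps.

S => robot S B => robot robot S B B => robot robot robot S B B B => robot robot robot robot S B B B B => robot robot robot robot B B B B B => robot robot robot robot robot robot B B B B => robot robot robot robot robot robot robot robot B B B => robot robot robot robot robot robot robot robot robot robot B B => robot robot robot robot robot robot robot robot robot robot robot robot B => robot robot robot robot robot robot robot robot robot robot robot robot robot robot

S => robot S B   [S → robot S B]
robot S B => robot robot S B B   [S → robot S B]
robot robot S B B => robot robot robot S B B B   [S → robot S B]
robot robot robot S B B B => robot robot robot robot S B B B B   [S → robot S B]
robot robot robot robot S B B B B => robot robot robot robot B B B B B   [S → B]
robot robot robot robot B B B B B => robot robot robot robot robot robot B B B B   [B → robot robot]
robot robot robot robot robot robot B B B B => robot robot robot robot robot robot robot robot B B B   [B → robot robot]
robot robot robot robot robot robot robot robot B B B => robot robot robot robot robot robot robot robot robot robot B B   [B → robot robot]
robot robot robot robot robot robot robot robot robot robot B B => robot robot robot robot robot robot robot robot robot robot robot robot B   [B → robot robot]
robot robot robot robot robot robot robot robot robot robot robot robot B => robot robot robot robot robot robot robot robot robot robot robot robot robot robot   [B → robot robot]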